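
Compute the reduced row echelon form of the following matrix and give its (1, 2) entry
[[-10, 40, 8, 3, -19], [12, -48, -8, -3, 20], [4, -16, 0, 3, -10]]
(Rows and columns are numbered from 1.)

R1 := -1/10·R1
  [  1   -4  -4/5  -3/10  19/10 ]
  [ 12  -48    -8     -3     20 ]
  [  4  -16     0      3    -10 ]
R2 := R2 − 12·R1
  [ 1   -4  -4/5  -3/10  19/10 ]
  [ 0    0   8/5    3/5  -14/5 ]
  [ 4  -16     0      3    -10 ]
R3 := R3 − 4·R1
  [ 1  -4  -4/5  -3/10  19/10 ]
  [ 0   0   8/5    3/5  -14/5 ]
  [ 0   0  16/5   21/5  -88/5 ]
R2 := 5/8·R2
  [ 1  -4  -4/5  -3/10  19/10 ]
  [ 0   0     1    3/8   -7/4 ]
  [ 0   0  16/5   21/5  -88/5 ]
R3 := R3 − 16/5·R2
  [ 1  -4  -4/5  -3/10  19/10 ]
  [ 0   0     1    3/8   -7/4 ]
  [ 0   0     0      3    -12 ]
R3 := 1/3·R3
  [ 1  -4  -4/5  -3/10  19/10 ]
  [ 0   0     1    3/8   -7/4 ]
  [ 0   0     0      1     -4 ]
R2 := R2 − 3/8·R3
  [ 1  -4  -4/5  -3/10  19/10 ]
  [ 0   0     1      0   -1/4 ]
  [ 0   0     0      1     -4 ]
R1 := R1 + 3/10·R3
  [ 1  -4  -4/5  0  7/10 ]
  [ 0   0     1  0  -1/4 ]
  [ 0   0     0  1    -4 ]
R1 := R1 + 4/5·R2
  [ 1  -4  0  0   1/2 ]
  [ 0   0  1  0  -1/4 ]
  [ 0   0  0  1    -4 ]

-4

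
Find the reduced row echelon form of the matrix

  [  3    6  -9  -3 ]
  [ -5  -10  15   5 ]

[[1, 2, -3, -1], [0, 0, 0, 0]]

ρ1 := 1/3·ρ1
  [  1    2  -3  -1 ]
  [ -5  -10  15   5 ]
ρ2 := ρ2 + 5·ρ1
  [ 1  2  -3  -1 ]
  [ 0  0   0   0 ]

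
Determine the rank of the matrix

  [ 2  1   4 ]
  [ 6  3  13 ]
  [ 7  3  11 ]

Multiply ρ1 by 1/2.
Subtract 6 times ρ1 from ρ2.
Subtract 7 times ρ1 from ρ3.
Swap ρ2 and ρ3.
Multiply ρ2 by -2.
Subtract 6 times ρ3 from ρ2.
Subtract 2 times ρ3 from ρ1.
Subtract 1/2 times ρ2 from ρ1.
The reduced form has 3 nonzero rows.

rank = 3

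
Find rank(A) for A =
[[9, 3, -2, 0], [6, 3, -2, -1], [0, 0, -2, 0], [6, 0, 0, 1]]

ρ1 -> 1/9·ρ1
  [ 1  1/3  -2/9   0 ]
  [ 6    3    -2  -1 ]
  [ 0    0    -2   0 ]
  [ 6    0     0   1 ]
ρ2 -> ρ2 − 6·ρ1
  [ 1  1/3  -2/9   0 ]
  [ 0    1  -2/3  -1 ]
  [ 0    0    -2   0 ]
  [ 6    0     0   1 ]
ρ4 -> ρ4 − 6·ρ1
  [ 1  1/3  -2/9   0 ]
  [ 0    1  -2/3  -1 ]
  [ 0    0    -2   0 ]
  [ 0   -2   4/3   1 ]
ρ4 -> ρ4 + 2·ρ2
  [ 1  1/3  -2/9   0 ]
  [ 0    1  -2/3  -1 ]
  [ 0    0    -2   0 ]
  [ 0    0     0  -1 ]
ρ3 -> -1/2·ρ3
  [ 1  1/3  -2/9   0 ]
  [ 0    1  -2/3  -1 ]
  [ 0    0     1   0 ]
  [ 0    0     0  -1 ]
ρ4 -> -1·ρ4
  [ 1  1/3  -2/9   0 ]
  [ 0    1  -2/3  -1 ]
  [ 0    0     1   0 ]
  [ 0    0     0   1 ]
ρ2 -> ρ2 + ρ4
  [ 1  1/3  -2/9  0 ]
  [ 0    1  -2/3  0 ]
  [ 0    0     1  0 ]
  [ 0    0     0  1 ]
ρ2 -> ρ2 + 2/3·ρ3
  [ 1  1/3  -2/9  0 ]
  [ 0    1     0  0 ]
  [ 0    0     1  0 ]
  [ 0    0     0  1 ]
ρ1 -> ρ1 + 2/9·ρ3
  [ 1  1/3  0  0 ]
  [ 0    1  0  0 ]
  [ 0    0  1  0 ]
  [ 0    0  0  1 ]
ρ1 -> ρ1 − 1/3·ρ2
  [ 1  0  0  0 ]
  [ 0  1  0  0 ]
  [ 0  0  1  0 ]
  [ 0  0  0  1 ]
The reduced form has 4 nonzero rows.

rank = 4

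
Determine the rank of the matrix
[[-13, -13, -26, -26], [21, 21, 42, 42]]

rank = 1

Multiply R1 by -1/13.
  [  1   1   2   2 ]
  [ 21  21  42  42 ]
Subtract 21 times R1 from R2.
  [ 1  1  2  2 ]
  [ 0  0  0  0 ]
The reduced form has 1 nonzero row.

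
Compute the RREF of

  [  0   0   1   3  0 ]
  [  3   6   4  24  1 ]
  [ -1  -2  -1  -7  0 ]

[[1, 2, 0, 4, 0], [0, 0, 1, 3, 0], [0, 0, 0, 0, 1]]

r1 ↔ r2
  [  3   6   4  24  1 ]
  [  0   0   1   3  0 ]
  [ -1  -2  -1  -7  0 ]
r1 ← 1/3·r1
  [  1   2  4/3   8  1/3 ]
  [  0   0    1   3    0 ]
  [ -1  -2   -1  -7    0 ]
r3 ← r3 + r1
  [ 1  2  4/3  8  1/3 ]
  [ 0  0    1  3    0 ]
  [ 0  0  1/3  1  1/3 ]
r3 ← r3 − 1/3·r2
  [ 1  2  4/3  8  1/3 ]
  [ 0  0    1  3    0 ]
  [ 0  0    0  0  1/3 ]
r3 ← 3·r3
  [ 1  2  4/3  8  1/3 ]
  [ 0  0    1  3    0 ]
  [ 0  0    0  0    1 ]
r1 ← r1 − 1/3·r3
  [ 1  2  4/3  8  0 ]
  [ 0  0    1  3  0 ]
  [ 0  0    0  0  1 ]
r1 ← r1 − 4/3·r2
  [ 1  2  0  4  0 ]
  [ 0  0  1  3  0 ]
  [ 0  0  0  0  1 ]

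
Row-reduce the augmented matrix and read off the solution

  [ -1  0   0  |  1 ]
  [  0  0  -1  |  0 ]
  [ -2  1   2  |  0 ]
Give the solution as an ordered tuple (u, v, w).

(-1, -2, 0)

Multiply r1 by -1.
Add 2 times r1 to r3.
Swap r2 and r3.
Multiply r3 by -1.
Subtract 2 times r3 from r2.
Reading off the last column: u = -1, v = -2, w = 0.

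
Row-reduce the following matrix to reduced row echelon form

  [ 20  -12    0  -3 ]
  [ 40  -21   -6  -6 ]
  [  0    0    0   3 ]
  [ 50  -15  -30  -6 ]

r1 := 1/20·r1
  [  1  -3/5    0  -3/20 ]
  [ 40   -21   -6     -6 ]
  [  0     0    0      3 ]
  [ 50   -15  -30     -6 ]
r2 := r2 − 40·r1
  [  1  -3/5    0  -3/20 ]
  [  0     3   -6      0 ]
  [  0     0    0      3 ]
  [ 50   -15  -30     -6 ]
r4 := r4 − 50·r1
  [ 1  -3/5    0  -3/20 ]
  [ 0     3   -6      0 ]
  [ 0     0    0      3 ]
  [ 0    15  -30    3/2 ]
r2 := 1/3·r2
  [ 1  -3/5    0  -3/20 ]
  [ 0     1   -2      0 ]
  [ 0     0    0      3 ]
  [ 0    15  -30    3/2 ]
r4 := r4 − 15·r2
  [ 1  -3/5   0  -3/20 ]
  [ 0     1  -2      0 ]
  [ 0     0   0      3 ]
  [ 0     0   0    3/2 ]
r3 := 1/3·r3
  [ 1  -3/5   0  -3/20 ]
  [ 0     1  -2      0 ]
  [ 0     0   0      1 ]
  [ 0     0   0    3/2 ]
r4 := r4 − 3/2·r3
  [ 1  -3/5   0  -3/20 ]
  [ 0     1  -2      0 ]
  [ 0     0   0      1 ]
  [ 0     0   0      0 ]
r1 := r1 + 3/20·r3
  [ 1  -3/5   0  0 ]
  [ 0     1  -2  0 ]
  [ 0     0   0  1 ]
  [ 0     0   0  0 ]
r1 := r1 + 3/5·r2
  [ 1  0  -6/5  0 ]
  [ 0  1    -2  0 ]
  [ 0  0     0  1 ]
  [ 0  0     0  0 ]

[[1, 0, -6/5, 0], [0, 1, -2, 0], [0, 0, 0, 1], [0, 0, 0, 0]]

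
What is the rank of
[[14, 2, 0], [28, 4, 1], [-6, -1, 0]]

R1 → 1/14·R1
  [  1  1/7  0 ]
  [ 28    4  1 ]
  [ -6   -1  0 ]
R2 → R2 − 28·R1
  [  1  1/7  0 ]
  [  0    0  1 ]
  [ -6   -1  0 ]
R3 → R3 + 6·R1
  [ 1   1/7  0 ]
  [ 0     0  1 ]
  [ 0  -1/7  0 ]
R2 <-> R3
  [ 1   1/7  0 ]
  [ 0  -1/7  0 ]
  [ 0     0  1 ]
R2 → -7·R2
  [ 1  1/7  0 ]
  [ 0    1  0 ]
  [ 0    0  1 ]
R1 → R1 − 1/7·R2
  [ 1  0  0 ]
  [ 0  1  0 ]
  [ 0  0  1 ]
The reduced form has 3 nonzero rows.

rank = 3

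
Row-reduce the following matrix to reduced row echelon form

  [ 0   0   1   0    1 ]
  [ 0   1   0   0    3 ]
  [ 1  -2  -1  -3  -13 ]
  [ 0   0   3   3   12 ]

Swap ρ1 and ρ3.
  [ 1  -2  -1  -3  -13 ]
  [ 0   1   0   0    3 ]
  [ 0   0   1   0    1 ]
  [ 0   0   3   3   12 ]
Subtract 3 times ρ3 from ρ4.
  [ 1  -2  -1  -3  -13 ]
  [ 0   1   0   0    3 ]
  [ 0   0   1   0    1 ]
  [ 0   0   0   3    9 ]
Multiply ρ4 by 1/3.
  [ 1  -2  -1  -3  -13 ]
  [ 0   1   0   0    3 ]
  [ 0   0   1   0    1 ]
  [ 0   0   0   1    3 ]
Add 3 times ρ4 to ρ1.
  [ 1  -2  -1  0  -4 ]
  [ 0   1   0  0   3 ]
  [ 0   0   1  0   1 ]
  [ 0   0   0  1   3 ]
Add ρ3 to ρ1.
  [ 1  -2  0  0  -3 ]
  [ 0   1  0  0   3 ]
  [ 0   0  1  0   1 ]
  [ 0   0  0  1   3 ]
Add 2 times ρ2 to ρ1.
  [ 1  0  0  0  3 ]
  [ 0  1  0  0  3 ]
  [ 0  0  1  0  1 ]
  [ 0  0  0  1  3 ]

[[1, 0, 0, 0, 3], [0, 1, 0, 0, 3], [0, 0, 1, 0, 1], [0, 0, 0, 1, 3]]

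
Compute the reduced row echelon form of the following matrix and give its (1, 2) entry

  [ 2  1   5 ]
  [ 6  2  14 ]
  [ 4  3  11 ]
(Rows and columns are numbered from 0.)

1

Multiply r1 by 1/2.
  [ 1  1/2  5/2 ]
  [ 6    2   14 ]
  [ 4    3   11 ]
Subtract 6 times r1 from r2.
  [ 1  1/2  5/2 ]
  [ 0   -1   -1 ]
  [ 4    3   11 ]
Subtract 4 times r1 from r3.
  [ 1  1/2  5/2 ]
  [ 0   -1   -1 ]
  [ 0    1    1 ]
Multiply r2 by -1.
  [ 1  1/2  5/2 ]
  [ 0    1    1 ]
  [ 0    1    1 ]
Subtract r2 from r3.
  [ 1  1/2  5/2 ]
  [ 0    1    1 ]
  [ 0    0    0 ]
Subtract 1/2 times r2 from r1.
  [ 1  0  2 ]
  [ 0  1  1 ]
  [ 0  0  0 ]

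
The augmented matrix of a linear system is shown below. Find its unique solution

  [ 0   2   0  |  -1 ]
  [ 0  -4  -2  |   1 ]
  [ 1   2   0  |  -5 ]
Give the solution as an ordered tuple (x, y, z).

ρ1 ↔ ρ3
  [ 1   2   0  |  -5 ]
  [ 0  -4  -2  |   1 ]
  [ 0   2   0  |  -1 ]
ρ2 → -1/4·ρ2
  [ 1  2    0  |    -5 ]
  [ 0  1  1/2  |  -1/4 ]
  [ 0  2    0  |    -1 ]
ρ3 → ρ3 − 2·ρ2
  [ 1  2    0  |    -5 ]
  [ 0  1  1/2  |  -1/4 ]
  [ 0  0   -1  |  -1/2 ]
ρ3 → -1·ρ3
  [ 1  2    0  |    -5 ]
  [ 0  1  1/2  |  -1/4 ]
  [ 0  0    1  |   1/2 ]
ρ2 → ρ2 − 1/2·ρ3
  [ 1  2  0  |    -5 ]
  [ 0  1  0  |  -1/2 ]
  [ 0  0  1  |   1/2 ]
ρ1 → ρ1 − 2·ρ2
  [ 1  0  0  |    -4 ]
  [ 0  1  0  |  -1/2 ]
  [ 0  0  1  |   1/2 ]
Reading off the last column: x = -4, y = -1/2, z = 1/2.

(-4, -1/2, 1/2)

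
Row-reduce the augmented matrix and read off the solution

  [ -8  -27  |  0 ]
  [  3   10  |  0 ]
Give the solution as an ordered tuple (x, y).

(0, 0)

ρ1 := -1/8·ρ1
  [ 1  27/8  |  0 ]
  [ 3    10  |  0 ]
ρ2 := ρ2 − 3·ρ1
  [ 1  27/8  |  0 ]
  [ 0  -1/8  |  0 ]
ρ2 := -8·ρ2
  [ 1  27/8  |  0 ]
  [ 0     1  |  0 ]
ρ1 := ρ1 − 27/8·ρ2
  [ 1  0  |  0 ]
  [ 0  1  |  0 ]
Reading off the last column: x = 0, y = 0.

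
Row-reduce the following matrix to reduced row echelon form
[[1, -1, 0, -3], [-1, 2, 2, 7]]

R2 -> R2 + R1
  [ 1  -1  0  -3 ]
  [ 0   1  2   4 ]
R1 -> R1 + R2
  [ 1  0  2  1 ]
  [ 0  1  2  4 ]

[[1, 0, 2, 1], [0, 1, 2, 4]]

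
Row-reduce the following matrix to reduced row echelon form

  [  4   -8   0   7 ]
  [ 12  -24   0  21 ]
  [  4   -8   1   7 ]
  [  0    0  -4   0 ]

R1 → 1/4·R1
  [  1   -2   0  7/4 ]
  [ 12  -24   0   21 ]
  [  4   -8   1    7 ]
  [  0    0  -4    0 ]
R2 → R2 − 12·R1
  [ 1  -2   0  7/4 ]
  [ 0   0   0    0 ]
  [ 4  -8   1    7 ]
  [ 0   0  -4    0 ]
R3 → R3 − 4·R1
  [ 1  -2   0  7/4 ]
  [ 0   0   0    0 ]
  [ 0   0   1    0 ]
  [ 0   0  -4    0 ]
R2 <=> R3
  [ 1  -2   0  7/4 ]
  [ 0   0   1    0 ]
  [ 0   0   0    0 ]
  [ 0   0  -4    0 ]
R4 → R4 + 4·R2
  [ 1  -2  0  7/4 ]
  [ 0   0  1    0 ]
  [ 0   0  0    0 ]
  [ 0   0  0    0 ]

[[1, -2, 0, 7/4], [0, 0, 1, 0], [0, 0, 0, 0], [0, 0, 0, 0]]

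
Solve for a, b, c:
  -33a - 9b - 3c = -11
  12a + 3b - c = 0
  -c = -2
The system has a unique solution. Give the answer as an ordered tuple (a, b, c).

(1/3, -2/3, 2)

Form the augmented matrix and row-reduce:
  [ -33  -9  -3  |  -11 ]
  [  12   3  -1  |    0 ]
  [   0   0  -1  |   -2 ]
R1 -> -1/33·R1
  [  1  3/11  1/11  |  1/3 ]
  [ 12     3    -1  |    0 ]
  [  0     0    -1  |   -2 ]
R2 -> R2 − 12·R1
  [ 1   3/11    1/11  |  1/3 ]
  [ 0  -3/11  -23/11  |   -4 ]
  [ 0      0      -1  |   -2 ]
R2 -> -11/3·R2
  [ 1  3/11  1/11  |   1/3 ]
  [ 0     1  23/3  |  44/3 ]
  [ 0     0    -1  |    -2 ]
R3 -> -1·R3
  [ 1  3/11  1/11  |   1/3 ]
  [ 0     1  23/3  |  44/3 ]
  [ 0     0     1  |     2 ]
R2 -> R2 − 23/3·R3
  [ 1  3/11  1/11  |   1/3 ]
  [ 0     1     0  |  -2/3 ]
  [ 0     0     1  |     2 ]
R1 -> R1 − 1/11·R3
  [ 1  3/11  0  |  5/33 ]
  [ 0     1  0  |  -2/3 ]
  [ 0     0  1  |     2 ]
R1 -> R1 − 3/11·R2
  [ 1  0  0  |   1/3 ]
  [ 0  1  0  |  -2/3 ]
  [ 0  0  1  |     2 ]
Reading off the last column: a = 1/3, b = -2/3, c = 2.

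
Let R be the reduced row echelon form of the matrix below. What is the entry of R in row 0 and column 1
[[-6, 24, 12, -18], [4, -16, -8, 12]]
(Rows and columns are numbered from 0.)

-4

R1 → -1/6·R1
  [ 1   -4  -2   3 ]
  [ 4  -16  -8  12 ]
R2 → R2 − 4·R1
  [ 1  -4  -2  3 ]
  [ 0   0   0  0 ]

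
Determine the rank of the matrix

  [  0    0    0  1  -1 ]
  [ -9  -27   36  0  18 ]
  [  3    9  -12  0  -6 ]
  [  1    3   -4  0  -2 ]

Swap R1 and R2.
  [ -9  -27   36  0  18 ]
  [  0    0    0  1  -1 ]
  [  3    9  -12  0  -6 ]
  [  1    3   -4  0  -2 ]
Multiply R1 by -1/9.
  [ 1  3   -4  0  -2 ]
  [ 0  0    0  1  -1 ]
  [ 3  9  -12  0  -6 ]
  [ 1  3   -4  0  -2 ]
Subtract 3 times R1 from R3.
  [ 1  3  -4  0  -2 ]
  [ 0  0   0  1  -1 ]
  [ 0  0   0  0   0 ]
  [ 1  3  -4  0  -2 ]
Subtract R1 from R4.
  [ 1  3  -4  0  -2 ]
  [ 0  0   0  1  -1 ]
  [ 0  0   0  0   0 ]
  [ 0  0   0  0   0 ]
The reduced form has 2 nonzero rows.

rank = 2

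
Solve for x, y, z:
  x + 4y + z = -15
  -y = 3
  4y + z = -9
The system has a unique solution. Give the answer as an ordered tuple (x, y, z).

(-6, -3, 3)

Form the augmented matrix and row-reduce:
  [ 1   4  1  |  -15 ]
  [ 0  -1  0  |    3 ]
  [ 0   4  1  |   -9 ]
ρ2 := -1·ρ2
  [ 1  4  1  |  -15 ]
  [ 0  1  0  |   -3 ]
  [ 0  4  1  |   -9 ]
ρ3 := ρ3 − 4·ρ2
  [ 1  4  1  |  -15 ]
  [ 0  1  0  |   -3 ]
  [ 0  0  1  |    3 ]
ρ1 := ρ1 − ρ3
  [ 1  4  0  |  -18 ]
  [ 0  1  0  |   -3 ]
  [ 0  0  1  |    3 ]
ρ1 := ρ1 − 4·ρ2
  [ 1  0  0  |  -6 ]
  [ 0  1  0  |  -3 ]
  [ 0  0  1  |   3 ]
Reading off the last column: x = -6, y = -3, z = 3.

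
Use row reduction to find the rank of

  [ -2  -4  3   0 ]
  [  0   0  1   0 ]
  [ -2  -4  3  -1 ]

r1 ← -1/2·r1
r3 ← r3 + 2·r1
r3 ← -1·r3
r1 ← r1 + 3/2·r2
The reduced form has 3 nonzero rows.

rank = 3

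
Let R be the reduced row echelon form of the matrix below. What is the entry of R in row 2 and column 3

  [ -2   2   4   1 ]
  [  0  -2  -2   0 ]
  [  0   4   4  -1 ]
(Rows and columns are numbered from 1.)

Multiply ρ1 by -1/2.
  [ 1  -1  -2  -1/2 ]
  [ 0  -2  -2     0 ]
  [ 0   4   4    -1 ]
Multiply ρ2 by -1/2.
  [ 1  -1  -2  -1/2 ]
  [ 0   1   1     0 ]
  [ 0   4   4    -1 ]
Subtract 4 times ρ2 from ρ3.
  [ 1  -1  -2  -1/2 ]
  [ 0   1   1     0 ]
  [ 0   0   0    -1 ]
Multiply ρ3 by -1.
  [ 1  -1  -2  -1/2 ]
  [ 0   1   1     0 ]
  [ 0   0   0     1 ]
Add 1/2 times ρ3 to ρ1.
  [ 1  -1  -2  0 ]
  [ 0   1   1  0 ]
  [ 0   0   0  1 ]
Add ρ2 to ρ1.
  [ 1  0  -1  0 ]
  [ 0  1   1  0 ]
  [ 0  0   0  1 ]

1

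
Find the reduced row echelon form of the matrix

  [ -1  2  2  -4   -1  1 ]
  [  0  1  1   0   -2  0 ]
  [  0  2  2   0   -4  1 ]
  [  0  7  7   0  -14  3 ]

R1 -> -1·R1
R3 -> R3 − 2·R2
R4 -> R4 − 7·R2
R4 -> R4 − 3·R3
R1 -> R1 + R3
R1 -> R1 + 2·R2

[[1, 0, 0, 4, -3, 0], [0, 1, 1, 0, -2, 0], [0, 0, 0, 0, 0, 1], [0, 0, 0, 0, 0, 0]]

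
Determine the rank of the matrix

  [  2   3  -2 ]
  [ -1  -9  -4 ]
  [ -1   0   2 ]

rank = 2

R1 → 1/2·R1
R2 → R2 + R1
R3 → R3 + R1
R2 → -2/15·R2
R3 → R3 − 3/2·R2
R1 → R1 − 3/2·R2
The reduced form has 2 nonzero rows.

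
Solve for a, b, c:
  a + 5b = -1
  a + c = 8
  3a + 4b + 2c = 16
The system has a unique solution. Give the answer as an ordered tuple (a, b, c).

(4, -1, 4)

Form the augmented matrix and row-reduce:
  [ 1  5  0  |  -1 ]
  [ 1  0  1  |   8 ]
  [ 3  4  2  |  16 ]
r2 ← r2 − r1
r3 ← r3 − 3·r1
r2 ← -1/5·r2
r3 ← r3 + 11·r2
r3 ← -5·r3
r2 ← r2 + 1/5·r3
r1 ← r1 − 5·r2
Reading off the last column: a = 4, b = -1, c = 4.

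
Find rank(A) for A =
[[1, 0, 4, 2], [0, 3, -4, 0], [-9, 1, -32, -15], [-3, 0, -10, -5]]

rank = 4

R3 := R3 + 9·R1
  [  1  0    4   2 ]
  [  0  3   -4   0 ]
  [  0  1    4   3 ]
  [ -3  0  -10  -5 ]
R4 := R4 + 3·R1
  [ 1  0   4  2 ]
  [ 0  3  -4  0 ]
  [ 0  1   4  3 ]
  [ 0  0   2  1 ]
R2 := 1/3·R2
  [ 1  0     4  2 ]
  [ 0  1  -4/3  0 ]
  [ 0  1     4  3 ]
  [ 0  0     2  1 ]
R3 := R3 − R2
  [ 1  0     4  2 ]
  [ 0  1  -4/3  0 ]
  [ 0  0  16/3  3 ]
  [ 0  0     2  1 ]
R3 := 3/16·R3
  [ 1  0     4     2 ]
  [ 0  1  -4/3     0 ]
  [ 0  0     1  9/16 ]
  [ 0  0     2     1 ]
R4 := R4 − 2·R3
  [ 1  0     4     2 ]
  [ 0  1  -4/3     0 ]
  [ 0  0     1  9/16 ]
  [ 0  0     0  -1/8 ]
R4 := -8·R4
  [ 1  0     4     2 ]
  [ 0  1  -4/3     0 ]
  [ 0  0     1  9/16 ]
  [ 0  0     0     1 ]
R3 := R3 − 9/16·R4
  [ 1  0     4  2 ]
  [ 0  1  -4/3  0 ]
  [ 0  0     1  0 ]
  [ 0  0     0  1 ]
R1 := R1 − 2·R4
  [ 1  0     4  0 ]
  [ 0  1  -4/3  0 ]
  [ 0  0     1  0 ]
  [ 0  0     0  1 ]
R2 := R2 + 4/3·R3
  [ 1  0  4  0 ]
  [ 0  1  0  0 ]
  [ 0  0  1  0 ]
  [ 0  0  0  1 ]
R1 := R1 − 4·R3
  [ 1  0  0  0 ]
  [ 0  1  0  0 ]
  [ 0  0  1  0 ]
  [ 0  0  0  1 ]
The reduced form has 4 nonzero rows.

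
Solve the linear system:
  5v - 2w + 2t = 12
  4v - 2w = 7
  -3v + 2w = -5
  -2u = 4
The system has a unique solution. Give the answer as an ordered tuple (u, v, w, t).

(-2, 2, 1/2, 3/2)

Form the augmented matrix and row-reduce:
  [  0   5  -2  2  |  12 ]
  [  0   4  -2  0  |   7 ]
  [  0  -3   2  0  |  -5 ]
  [ -2   0   0  0  |   4 ]
R1 <=> R4
  [ -2   0   0  0  |   4 ]
  [  0   4  -2  0  |   7 ]
  [  0  -3   2  0  |  -5 ]
  [  0   5  -2  2  |  12 ]
R1 -> -1/2·R1
  [ 1   0   0  0  |  -2 ]
  [ 0   4  -2  0  |   7 ]
  [ 0  -3   2  0  |  -5 ]
  [ 0   5  -2  2  |  12 ]
R2 -> 1/4·R2
  [ 1   0     0  0  |   -2 ]
  [ 0   1  -1/2  0  |  7/4 ]
  [ 0  -3     2  0  |   -5 ]
  [ 0   5    -2  2  |   12 ]
R3 -> R3 + 3·R2
  [ 1  0     0  0  |   -2 ]
  [ 0  1  -1/2  0  |  7/4 ]
  [ 0  0   1/2  0  |  1/4 ]
  [ 0  5    -2  2  |   12 ]
R4 -> R4 − 5·R2
  [ 1  0     0  0  |    -2 ]
  [ 0  1  -1/2  0  |   7/4 ]
  [ 0  0   1/2  0  |   1/4 ]
  [ 0  0   1/2  2  |  13/4 ]
R3 -> 2·R3
  [ 1  0     0  0  |    -2 ]
  [ 0  1  -1/2  0  |   7/4 ]
  [ 0  0     1  0  |   1/2 ]
  [ 0  0   1/2  2  |  13/4 ]
R4 -> R4 − 1/2·R3
  [ 1  0     0  0  |   -2 ]
  [ 0  1  -1/2  0  |  7/4 ]
  [ 0  0     1  0  |  1/2 ]
  [ 0  0     0  2  |    3 ]
R4 -> 1/2·R4
  [ 1  0     0  0  |   -2 ]
  [ 0  1  -1/2  0  |  7/4 ]
  [ 0  0     1  0  |  1/2 ]
  [ 0  0     0  1  |  3/2 ]
R2 -> R2 + 1/2·R3
  [ 1  0  0  0  |   -2 ]
  [ 0  1  0  0  |    2 ]
  [ 0  0  1  0  |  1/2 ]
  [ 0  0  0  1  |  3/2 ]
Reading off the last column: u = -2, v = 2, w = 1/2, t = 3/2.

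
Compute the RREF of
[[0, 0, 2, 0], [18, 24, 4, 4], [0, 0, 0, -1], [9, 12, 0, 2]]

[[1, 4/3, 0, 0], [0, 0, 1, 0], [0, 0, 0, 1], [0, 0, 0, 0]]

Swap R1 and R2.
Multiply R1 by 1/18.
Subtract 9 times R1 from R4.
Multiply R2 by 1/2.
Add 2 times R2 to R4.
Multiply R3 by -1.
Subtract 2/9 times R3 from R1.
Subtract 2/9 times R2 from R1.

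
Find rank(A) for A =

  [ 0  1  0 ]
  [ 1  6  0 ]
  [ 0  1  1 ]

rank = 3

R1 ↔ R2
R3 ← R3 − R2
R1 ← R1 − 6·R2
The reduced form has 3 nonzero rows.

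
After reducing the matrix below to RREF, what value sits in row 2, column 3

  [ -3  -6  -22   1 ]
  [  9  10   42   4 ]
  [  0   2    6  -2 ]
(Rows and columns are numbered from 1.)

Multiply R1 by -1/3.
  [ 1   2  22/3  -1/3 ]
  [ 9  10    42     4 ]
  [ 0   2     6    -2 ]
Subtract 9 times R1 from R2.
  [ 1   2  22/3  -1/3 ]
  [ 0  -8   -24     7 ]
  [ 0   2     6    -2 ]
Multiply R2 by -1/8.
  [ 1  2  22/3  -1/3 ]
  [ 0  1     3  -7/8 ]
  [ 0  2     6    -2 ]
Subtract 2 times R2 from R3.
  [ 1  2  22/3  -1/3 ]
  [ 0  1     3  -7/8 ]
  [ 0  0     0  -1/4 ]
Multiply R3 by -4.
  [ 1  2  22/3  -1/3 ]
  [ 0  1     3  -7/8 ]
  [ 0  0     0     1 ]
Add 7/8 times R3 to R2.
  [ 1  2  22/3  -1/3 ]
  [ 0  1     3     0 ]
  [ 0  0     0     1 ]
Add 1/3 times R3 to R1.
  [ 1  2  22/3  0 ]
  [ 0  1     3  0 ]
  [ 0  0     0  1 ]
Subtract 2 times R2 from R1.
  [ 1  0  4/3  0 ]
  [ 0  1    3  0 ]
  [ 0  0    0  1 ]

3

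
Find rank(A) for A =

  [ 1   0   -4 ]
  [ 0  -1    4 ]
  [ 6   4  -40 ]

R3 -> R3 − 6·R1
  [ 1   0   -4 ]
  [ 0  -1    4 ]
  [ 0   4  -16 ]
R2 -> -1·R2
  [ 1  0   -4 ]
  [ 0  1   -4 ]
  [ 0  4  -16 ]
R3 -> R3 − 4·R2
  [ 1  0  -4 ]
  [ 0  1  -4 ]
  [ 0  0   0 ]
The reduced form has 2 nonzero rows.

rank = 2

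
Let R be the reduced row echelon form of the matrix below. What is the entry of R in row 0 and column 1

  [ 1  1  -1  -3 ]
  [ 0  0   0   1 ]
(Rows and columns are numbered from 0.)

1

R1 → R1 + 3·R2
  [ 1  1  -1  0 ]
  [ 0  0   0  1 ]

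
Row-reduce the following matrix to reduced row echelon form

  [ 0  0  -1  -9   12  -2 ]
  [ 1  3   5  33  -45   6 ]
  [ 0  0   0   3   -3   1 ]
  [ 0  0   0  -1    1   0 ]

r1 <-> r2
  [ 1  3   5  33  -45   6 ]
  [ 0  0  -1  -9   12  -2 ]
  [ 0  0   0   3   -3   1 ]
  [ 0  0   0  -1    1   0 ]
r2 → -1·r2
  [ 1  3  5  33  -45  6 ]
  [ 0  0  1   9  -12  2 ]
  [ 0  0  0   3   -3  1 ]
  [ 0  0  0  -1    1  0 ]
r3 → 1/3·r3
  [ 1  3  5  33  -45    6 ]
  [ 0  0  1   9  -12    2 ]
  [ 0  0  0   1   -1  1/3 ]
  [ 0  0  0  -1    1    0 ]
r4 → r4 + r3
  [ 1  3  5  33  -45    6 ]
  [ 0  0  1   9  -12    2 ]
  [ 0  0  0   1   -1  1/3 ]
  [ 0  0  0   0    0  1/3 ]
r4 → 3·r4
  [ 1  3  5  33  -45    6 ]
  [ 0  0  1   9  -12    2 ]
  [ 0  0  0   1   -1  1/3 ]
  [ 0  0  0   0    0    1 ]
r3 → r3 − 1/3·r4
  [ 1  3  5  33  -45  6 ]
  [ 0  0  1   9  -12  2 ]
  [ 0  0  0   1   -1  0 ]
  [ 0  0  0   0    0  1 ]
r2 → r2 − 2·r4
  [ 1  3  5  33  -45  6 ]
  [ 0  0  1   9  -12  0 ]
  [ 0  0  0   1   -1  0 ]
  [ 0  0  0   0    0  1 ]
r1 → r1 − 6·r4
  [ 1  3  5  33  -45  0 ]
  [ 0  0  1   9  -12  0 ]
  [ 0  0  0   1   -1  0 ]
  [ 0  0  0   0    0  1 ]
r2 → r2 − 9·r3
  [ 1  3  5  33  -45  0 ]
  [ 0  0  1   0   -3  0 ]
  [ 0  0  0   1   -1  0 ]
  [ 0  0  0   0    0  1 ]
r1 → r1 − 33·r3
  [ 1  3  5  0  -12  0 ]
  [ 0  0  1  0   -3  0 ]
  [ 0  0  0  1   -1  0 ]
  [ 0  0  0  0    0  1 ]
r1 → r1 − 5·r2
  [ 1  3  0  0   3  0 ]
  [ 0  0  1  0  -3  0 ]
  [ 0  0  0  1  -1  0 ]
  [ 0  0  0  0   0  1 ]

[[1, 3, 0, 0, 3, 0], [0, 0, 1, 0, -3, 0], [0, 0, 0, 1, -1, 0], [0, 0, 0, 0, 0, 1]]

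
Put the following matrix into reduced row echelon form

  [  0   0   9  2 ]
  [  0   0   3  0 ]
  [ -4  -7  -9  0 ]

[[1, 7/4, 0, 0], [0, 0, 1, 0], [0, 0, 0, 1]]

ρ1 <=> ρ3
ρ1 := -1/4·ρ1
ρ2 := 1/3·ρ2
ρ3 := ρ3 − 9·ρ2
ρ3 := 1/2·ρ3
ρ1 := ρ1 − 9/4·ρ2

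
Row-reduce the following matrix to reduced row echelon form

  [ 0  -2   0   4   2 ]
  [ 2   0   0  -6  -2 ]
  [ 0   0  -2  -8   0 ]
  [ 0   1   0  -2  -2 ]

R1 ↔ R2
  [ 2   0   0  -6  -2 ]
  [ 0  -2   0   4   2 ]
  [ 0   0  -2  -8   0 ]
  [ 0   1   0  -2  -2 ]
R1 → 1/2·R1
  [ 1   0   0  -3  -1 ]
  [ 0  -2   0   4   2 ]
  [ 0   0  -2  -8   0 ]
  [ 0   1   0  -2  -2 ]
R2 → -1/2·R2
  [ 1  0   0  -3  -1 ]
  [ 0  1   0  -2  -1 ]
  [ 0  0  -2  -8   0 ]
  [ 0  1   0  -2  -2 ]
R4 → R4 − R2
  [ 1  0   0  -3  -1 ]
  [ 0  1   0  -2  -1 ]
  [ 0  0  -2  -8   0 ]
  [ 0  0   0   0  -1 ]
R3 → -1/2·R3
  [ 1  0  0  -3  -1 ]
  [ 0  1  0  -2  -1 ]
  [ 0  0  1   4   0 ]
  [ 0  0  0   0  -1 ]
R4 → -1·R4
  [ 1  0  0  -3  -1 ]
  [ 0  1  0  -2  -1 ]
  [ 0  0  1   4   0 ]
  [ 0  0  0   0   1 ]
R2 → R2 + R4
  [ 1  0  0  -3  -1 ]
  [ 0  1  0  -2   0 ]
  [ 0  0  1   4   0 ]
  [ 0  0  0   0   1 ]
R1 → R1 + R4
  [ 1  0  0  -3  0 ]
  [ 0  1  0  -2  0 ]
  [ 0  0  1   4  0 ]
  [ 0  0  0   0  1 ]

[[1, 0, 0, -3, 0], [0, 1, 0, -2, 0], [0, 0, 1, 4, 0], [0, 0, 0, 0, 1]]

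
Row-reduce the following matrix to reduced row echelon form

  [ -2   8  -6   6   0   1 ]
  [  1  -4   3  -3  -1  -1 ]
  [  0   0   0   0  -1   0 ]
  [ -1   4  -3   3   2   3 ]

ρ1 ← -1/2·ρ1
  [  1  -4   3  -3   0  -1/2 ]
  [  1  -4   3  -3  -1    -1 ]
  [  0   0   0   0  -1     0 ]
  [ -1   4  -3   3   2     3 ]
ρ2 ← ρ2 − ρ1
  [  1  -4   3  -3   0  -1/2 ]
  [  0   0   0   0  -1  -1/2 ]
  [  0   0   0   0  -1     0 ]
  [ -1   4  -3   3   2     3 ]
ρ4 ← ρ4 + ρ1
  [ 1  -4  3  -3   0  -1/2 ]
  [ 0   0  0   0  -1  -1/2 ]
  [ 0   0  0   0  -1     0 ]
  [ 0   0  0   0   2   5/2 ]
ρ2 ← -1·ρ2
  [ 1  -4  3  -3   0  -1/2 ]
  [ 0   0  0   0   1   1/2 ]
  [ 0   0  0   0  -1     0 ]
  [ 0   0  0   0   2   5/2 ]
ρ3 ← ρ3 + ρ2
  [ 1  -4  3  -3  0  -1/2 ]
  [ 0   0  0   0  1   1/2 ]
  [ 0   0  0   0  0   1/2 ]
  [ 0   0  0   0  2   5/2 ]
ρ4 ← ρ4 − 2·ρ2
  [ 1  -4  3  -3  0  -1/2 ]
  [ 0   0  0   0  1   1/2 ]
  [ 0   0  0   0  0   1/2 ]
  [ 0   0  0   0  0   3/2 ]
ρ3 ← 2·ρ3
  [ 1  -4  3  -3  0  -1/2 ]
  [ 0   0  0   0  1   1/2 ]
  [ 0   0  0   0  0     1 ]
  [ 0   0  0   0  0   3/2 ]
ρ4 ← ρ4 − 3/2·ρ3
  [ 1  -4  3  -3  0  -1/2 ]
  [ 0   0  0   0  1   1/2 ]
  [ 0   0  0   0  0     1 ]
  [ 0   0  0   0  0     0 ]
ρ2 ← ρ2 − 1/2·ρ3
  [ 1  -4  3  -3  0  -1/2 ]
  [ 0   0  0   0  1     0 ]
  [ 0   0  0   0  0     1 ]
  [ 0   0  0   0  0     0 ]
ρ1 ← ρ1 + 1/2·ρ3
  [ 1  -4  3  -3  0  0 ]
  [ 0   0  0   0  1  0 ]
  [ 0   0  0   0  0  1 ]
  [ 0   0  0   0  0  0 ]

[[1, -4, 3, -3, 0, 0], [0, 0, 0, 0, 1, 0], [0, 0, 0, 0, 0, 1], [0, 0, 0, 0, 0, 0]]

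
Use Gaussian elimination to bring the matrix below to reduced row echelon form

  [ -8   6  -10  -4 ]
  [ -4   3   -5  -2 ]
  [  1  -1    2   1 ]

[[1, 0, -1, -1], [0, 1, -3, -2], [0, 0, 0, 0]]

Multiply R1 by -1/8.
  [  1  -3/4  5/4  1/2 ]
  [ -4     3   -5   -2 ]
  [  1    -1    2    1 ]
Add 4 times R1 to R2.
  [ 1  -3/4  5/4  1/2 ]
  [ 0     0    0    0 ]
  [ 1    -1    2    1 ]
Subtract R1 from R3.
  [ 1  -3/4  5/4  1/2 ]
  [ 0     0    0    0 ]
  [ 0  -1/4  3/4  1/2 ]
Swap R2 and R3.
  [ 1  -3/4  5/4  1/2 ]
  [ 0  -1/4  3/4  1/2 ]
  [ 0     0    0    0 ]
Multiply R2 by -4.
  [ 1  -3/4  5/4  1/2 ]
  [ 0     1   -3   -2 ]
  [ 0     0    0    0 ]
Add 3/4 times R2 to R1.
  [ 1  0  -1  -1 ]
  [ 0  1  -3  -2 ]
  [ 0  0   0   0 ]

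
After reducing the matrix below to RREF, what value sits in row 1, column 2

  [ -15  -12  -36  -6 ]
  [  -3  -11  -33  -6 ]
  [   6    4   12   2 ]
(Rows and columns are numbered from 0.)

3

r1 -> -1/15·r1
  [  1  4/5  12/5  2/5 ]
  [ -3  -11   -33   -6 ]
  [  6    4    12    2 ]
r2 -> r2 + 3·r1
  [ 1    4/5    12/5    2/5 ]
  [ 0  -43/5  -129/5  -24/5 ]
  [ 6      4      12      2 ]
r3 -> r3 − 6·r1
  [ 1    4/5    12/5    2/5 ]
  [ 0  -43/5  -129/5  -24/5 ]
  [ 0   -4/5   -12/5   -2/5 ]
r2 -> -5/43·r2
  [ 1   4/5   12/5    2/5 ]
  [ 0     1      3  24/43 ]
  [ 0  -4/5  -12/5   -2/5 ]
r3 -> r3 + 4/5·r2
  [ 1  4/5  12/5    2/5 ]
  [ 0    1     3  24/43 ]
  [ 0    0     0   2/43 ]
r3 -> 43/2·r3
  [ 1  4/5  12/5    2/5 ]
  [ 0    1     3  24/43 ]
  [ 0    0     0      1 ]
r2 -> r2 − 24/43·r3
  [ 1  4/5  12/5  2/5 ]
  [ 0    1     3    0 ]
  [ 0    0     0    1 ]
r1 -> r1 − 2/5·r3
  [ 1  4/5  12/5  0 ]
  [ 0    1     3  0 ]
  [ 0    0     0  1 ]
r1 -> r1 − 4/5·r2
  [ 1  0  0  0 ]
  [ 0  1  3  0 ]
  [ 0  0  0  1 ]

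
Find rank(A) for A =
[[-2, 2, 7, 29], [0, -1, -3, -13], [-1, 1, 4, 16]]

rank = 3

R1 ← -1/2·R1
  [  1  -1  -7/2  -29/2 ]
  [  0  -1    -3    -13 ]
  [ -1   1     4     16 ]
R3 ← R3 + R1
  [ 1  -1  -7/2  -29/2 ]
  [ 0  -1    -3    -13 ]
  [ 0   0   1/2    3/2 ]
R2 ← -1·R2
  [ 1  -1  -7/2  -29/2 ]
  [ 0   1     3     13 ]
  [ 0   0   1/2    3/2 ]
R3 ← 2·R3
  [ 1  -1  -7/2  -29/2 ]
  [ 0   1     3     13 ]
  [ 0   0     1      3 ]
R2 ← R2 − 3·R3
  [ 1  -1  -7/2  -29/2 ]
  [ 0   1     0      4 ]
  [ 0   0     1      3 ]
R1 ← R1 + 7/2·R3
  [ 1  -1  0  -4 ]
  [ 0   1  0   4 ]
  [ 0   0  1   3 ]
R1 ← R1 + R2
  [ 1  0  0  0 ]
  [ 0  1  0  4 ]
  [ 0  0  1  3 ]
The reduced form has 3 nonzero rows.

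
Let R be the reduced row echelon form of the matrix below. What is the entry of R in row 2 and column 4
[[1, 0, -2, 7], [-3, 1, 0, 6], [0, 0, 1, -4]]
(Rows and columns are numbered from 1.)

3

R2 -> R2 + 3·R1
  [ 1  0  -2   7 ]
  [ 0  1  -6  27 ]
  [ 0  0   1  -4 ]
R2 -> R2 + 6·R3
  [ 1  0  -2   7 ]
  [ 0  1   0   3 ]
  [ 0  0   1  -4 ]
R1 -> R1 + 2·R3
  [ 1  0  0  -1 ]
  [ 0  1  0   3 ]
  [ 0  0  1  -4 ]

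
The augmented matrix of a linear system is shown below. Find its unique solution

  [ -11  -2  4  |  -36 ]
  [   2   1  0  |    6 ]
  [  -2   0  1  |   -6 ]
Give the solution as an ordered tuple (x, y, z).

(0, 6, -6)

ρ1 -> -1/11·ρ1
  [  1  2/11  -4/11  |  36/11 ]
  [  2     1      0  |      6 ]
  [ -2     0      1  |     -6 ]
ρ2 -> ρ2 − 2·ρ1
  [  1  2/11  -4/11  |  36/11 ]
  [  0  7/11   8/11  |  -6/11 ]
  [ -2     0      1  |     -6 ]
ρ3 -> ρ3 + 2·ρ1
  [ 1  2/11  -4/11  |  36/11 ]
  [ 0  7/11   8/11  |  -6/11 ]
  [ 0  4/11   3/11  |   6/11 ]
ρ2 -> 11/7·ρ2
  [ 1  2/11  -4/11  |  36/11 ]
  [ 0     1    8/7  |   -6/7 ]
  [ 0  4/11   3/11  |   6/11 ]
ρ3 -> ρ3 − 4/11·ρ2
  [ 1  2/11  -4/11  |  36/11 ]
  [ 0     1    8/7  |   -6/7 ]
  [ 0     0   -1/7  |    6/7 ]
ρ3 -> -7·ρ3
  [ 1  2/11  -4/11  |  36/11 ]
  [ 0     1    8/7  |   -6/7 ]
  [ 0     0      1  |     -6 ]
ρ2 -> ρ2 − 8/7·ρ3
  [ 1  2/11  -4/11  |  36/11 ]
  [ 0     1      0  |      6 ]
  [ 0     0      1  |     -6 ]
ρ1 -> ρ1 + 4/11·ρ3
  [ 1  2/11  0  |  12/11 ]
  [ 0     1  0  |      6 ]
  [ 0     0  1  |     -6 ]
ρ1 -> ρ1 − 2/11·ρ2
  [ 1  0  0  |   0 ]
  [ 0  1  0  |   6 ]
  [ 0  0  1  |  -6 ]
Reading off the last column: x = 0, y = 6, z = -6.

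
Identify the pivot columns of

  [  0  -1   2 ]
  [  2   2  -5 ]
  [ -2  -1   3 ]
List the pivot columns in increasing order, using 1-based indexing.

R1 <-> R2
  [  2   2  -5 ]
  [  0  -1   2 ]
  [ -2  -1   3 ]
R1 -> 1/2·R1
  [  1   1  -5/2 ]
  [  0  -1     2 ]
  [ -2  -1     3 ]
R3 -> R3 + 2·R1
  [ 1   1  -5/2 ]
  [ 0  -1     2 ]
  [ 0   1    -2 ]
R2 -> -1·R2
  [ 1  1  -5/2 ]
  [ 0  1    -2 ]
  [ 0  1    -2 ]
R3 -> R3 − R2
  [ 1  1  -5/2 ]
  [ 0  1    -2 ]
  [ 0  0     0 ]
R1 -> R1 − R2
  [ 1  0  -1/2 ]
  [ 0  1    -2 ]
  [ 0  0     0 ]
Pivot columns are the columns containing a leading 1.

1, 2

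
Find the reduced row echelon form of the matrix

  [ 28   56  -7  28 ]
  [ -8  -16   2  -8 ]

[[1, 2, -1/4, 1], [0, 0, 0, 0]]

ρ1 ← 1/28·ρ1
  [  1    2  -1/4   1 ]
  [ -8  -16     2  -8 ]
ρ2 ← ρ2 + 8·ρ1
  [ 1  2  -1/4  1 ]
  [ 0  0     0  0 ]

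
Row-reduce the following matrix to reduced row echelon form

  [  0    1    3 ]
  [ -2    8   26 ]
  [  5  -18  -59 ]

[[1, 0, -1], [0, 1, 3], [0, 0, 0]]

ρ1 <=> ρ2
  [ -2    8   26 ]
  [  0    1    3 ]
  [  5  -18  -59 ]
ρ1 → -1/2·ρ1
  [ 1   -4  -13 ]
  [ 0    1    3 ]
  [ 5  -18  -59 ]
ρ3 → ρ3 − 5·ρ1
  [ 1  -4  -13 ]
  [ 0   1    3 ]
  [ 0   2    6 ]
ρ3 → ρ3 − 2·ρ2
  [ 1  -4  -13 ]
  [ 0   1    3 ]
  [ 0   0    0 ]
ρ1 → ρ1 + 4·ρ2
  [ 1  0  -1 ]
  [ 0  1   3 ]
  [ 0  0   0 ]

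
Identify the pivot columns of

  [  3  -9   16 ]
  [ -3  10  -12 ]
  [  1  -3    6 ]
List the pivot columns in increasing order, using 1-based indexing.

1, 2, 3

ρ1 ← 1/3·ρ1
  [  1  -3  16/3 ]
  [ -3  10   -12 ]
  [  1  -3     6 ]
ρ2 ← ρ2 + 3·ρ1
  [ 1  -3  16/3 ]
  [ 0   1     4 ]
  [ 1  -3     6 ]
ρ3 ← ρ3 − ρ1
  [ 1  -3  16/3 ]
  [ 0   1     4 ]
  [ 0   0   2/3 ]
ρ3 ← 3/2·ρ3
  [ 1  -3  16/3 ]
  [ 0   1     4 ]
  [ 0   0     1 ]
ρ2 ← ρ2 − 4·ρ3
  [ 1  -3  16/3 ]
  [ 0   1     0 ]
  [ 0   0     1 ]
ρ1 ← ρ1 − 16/3·ρ3
  [ 1  -3  0 ]
  [ 0   1  0 ]
  [ 0   0  1 ]
ρ1 ← ρ1 + 3·ρ2
  [ 1  0  0 ]
  [ 0  1  0 ]
  [ 0  0  1 ]
Pivot columns are the columns containing a leading 1.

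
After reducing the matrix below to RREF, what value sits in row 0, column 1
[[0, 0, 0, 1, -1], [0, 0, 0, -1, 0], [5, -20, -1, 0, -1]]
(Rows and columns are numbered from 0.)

-4

r1 ↔ r3
r1 → 1/5·r1
r2 → -1·r2
r3 → r3 − r2
r3 → -1·r3
r1 → r1 + 1/5·r3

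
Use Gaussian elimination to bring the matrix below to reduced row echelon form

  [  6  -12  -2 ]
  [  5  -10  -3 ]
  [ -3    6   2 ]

[[1, -2, 0], [0, 0, 1], [0, 0, 0]]

R1 ← 1/6·R1
  [  1   -2  -1/3 ]
  [  5  -10    -3 ]
  [ -3    6     2 ]
R2 ← R2 − 5·R1
  [  1  -2  -1/3 ]
  [  0   0  -4/3 ]
  [ -3   6     2 ]
R3 ← R3 + 3·R1
  [ 1  -2  -1/3 ]
  [ 0   0  -4/3 ]
  [ 0   0     1 ]
R2 ← -3/4·R2
  [ 1  -2  -1/3 ]
  [ 0   0     1 ]
  [ 0   0     1 ]
R3 ← R3 − R2
  [ 1  -2  -1/3 ]
  [ 0   0     1 ]
  [ 0   0     0 ]
R1 ← R1 + 1/3·R2
  [ 1  -2  0 ]
  [ 0   0  1 ]
  [ 0   0  0 ]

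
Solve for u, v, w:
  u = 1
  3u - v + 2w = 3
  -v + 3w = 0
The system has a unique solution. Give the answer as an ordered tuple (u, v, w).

(1, 0, 0)

Form the augmented matrix and row-reduce:
  [ 1   0  0  |  1 ]
  [ 3  -1  2  |  3 ]
  [ 0  -1  3  |  0 ]
ρ2 → ρ2 − 3·ρ1
ρ2 → -1·ρ2
ρ3 → ρ3 + ρ2
ρ2 → ρ2 + 2·ρ3
Reading off the last column: u = 1, v = 0, w = 0.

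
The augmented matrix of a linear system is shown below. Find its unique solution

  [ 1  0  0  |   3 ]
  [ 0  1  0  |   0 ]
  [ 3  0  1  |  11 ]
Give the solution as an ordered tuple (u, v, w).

(3, 0, 2)

r3 ← r3 − 3·r1
  [ 1  0  0  |  3 ]
  [ 0  1  0  |  0 ]
  [ 0  0  1  |  2 ]
Reading off the last column: u = 3, v = 0, w = 2.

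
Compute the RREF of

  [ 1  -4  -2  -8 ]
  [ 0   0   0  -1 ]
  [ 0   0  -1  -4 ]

[[1, -4, 0, 0], [0, 0, 1, 0], [0, 0, 0, 1]]

R2 <=> R3
  [ 1  -4  -2  -8 ]
  [ 0   0  -1  -4 ]
  [ 0   0   0  -1 ]
R2 ← -1·R2
  [ 1  -4  -2  -8 ]
  [ 0   0   1   4 ]
  [ 0   0   0  -1 ]
R3 ← -1·R3
  [ 1  -4  -2  -8 ]
  [ 0   0   1   4 ]
  [ 0   0   0   1 ]
R2 ← R2 − 4·R3
  [ 1  -4  -2  -8 ]
  [ 0   0   1   0 ]
  [ 0   0   0   1 ]
R1 ← R1 + 8·R3
  [ 1  -4  -2  0 ]
  [ 0   0   1  0 ]
  [ 0   0   0  1 ]
R1 ← R1 + 2·R2
  [ 1  -4  0  0 ]
  [ 0   0  1  0 ]
  [ 0   0  0  1 ]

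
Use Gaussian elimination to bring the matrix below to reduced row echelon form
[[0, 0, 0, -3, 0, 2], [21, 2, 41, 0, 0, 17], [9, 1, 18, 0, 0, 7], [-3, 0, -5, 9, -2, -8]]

[[1, 0, 5/3, 0, 0, 1], [0, 1, 3, 0, 0, -2], [0, 0, 0, 1, 0, -2/3], [0, 0, 0, 0, 1, -1/2]]

Swap r1 and r2.
  [ 21  2  41   0   0  17 ]
  [  0  0   0  -3   0   2 ]
  [  9  1  18   0   0   7 ]
  [ -3  0  -5   9  -2  -8 ]
Multiply r1 by 1/21.
  [  1  2/21  41/21   0   0  17/21 ]
  [  0     0      0  -3   0      2 ]
  [  9     1     18   0   0      7 ]
  [ -3     0     -5   9  -2     -8 ]
Subtract 9 times r1 from r3.
  [  1  2/21  41/21   0   0  17/21 ]
  [  0     0      0  -3   0      2 ]
  [  0   1/7    3/7   0   0   -2/7 ]
  [ -3     0     -5   9  -2     -8 ]
Add 3 times r1 to r4.
  [ 1  2/21  41/21   0   0  17/21 ]
  [ 0     0      0  -3   0      2 ]
  [ 0   1/7    3/7   0   0   -2/7 ]
  [ 0   2/7    6/7   9  -2  -39/7 ]
Swap r2 and r3.
  [ 1  2/21  41/21   0   0  17/21 ]
  [ 0   1/7    3/7   0   0   -2/7 ]
  [ 0     0      0  -3   0      2 ]
  [ 0   2/7    6/7   9  -2  -39/7 ]
Multiply r2 by 7.
  [ 1  2/21  41/21   0   0  17/21 ]
  [ 0     1      3   0   0     -2 ]
  [ 0     0      0  -3   0      2 ]
  [ 0   2/7    6/7   9  -2  -39/7 ]
Subtract 2/7 times r2 from r4.
  [ 1  2/21  41/21   0   0  17/21 ]
  [ 0     1      3   0   0     -2 ]
  [ 0     0      0  -3   0      2 ]
  [ 0     0      0   9  -2     -5 ]
Multiply r3 by -1/3.
  [ 1  2/21  41/21  0   0  17/21 ]
  [ 0     1      3  0   0     -2 ]
  [ 0     0      0  1   0   -2/3 ]
  [ 0     0      0  9  -2     -5 ]
Subtract 9 times r3 from r4.
  [ 1  2/21  41/21  0   0  17/21 ]
  [ 0     1      3  0   0     -2 ]
  [ 0     0      0  1   0   -2/3 ]
  [ 0     0      0  0  -2      1 ]
Multiply r4 by -1/2.
  [ 1  2/21  41/21  0  0  17/21 ]
  [ 0     1      3  0  0     -2 ]
  [ 0     0      0  1  0   -2/3 ]
  [ 0     0      0  0  1   -1/2 ]
Subtract 2/21 times r2 from r1.
  [ 1  0  5/3  0  0     1 ]
  [ 0  1    3  0  0    -2 ]
  [ 0  0    0  1  0  -2/3 ]
  [ 0  0    0  0  1  -1/2 ]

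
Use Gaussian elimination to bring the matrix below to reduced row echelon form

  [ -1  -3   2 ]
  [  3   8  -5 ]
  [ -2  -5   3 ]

[[1, 0, 1], [0, 1, -1], [0, 0, 0]]

Multiply R1 by -1.
  [  1   3  -2 ]
  [  3   8  -5 ]
  [ -2  -5   3 ]
Subtract 3 times R1 from R2.
  [  1   3  -2 ]
  [  0  -1   1 ]
  [ -2  -5   3 ]
Add 2 times R1 to R3.
  [ 1   3  -2 ]
  [ 0  -1   1 ]
  [ 0   1  -1 ]
Multiply R2 by -1.
  [ 1  3  -2 ]
  [ 0  1  -1 ]
  [ 0  1  -1 ]
Subtract R2 from R3.
  [ 1  3  -2 ]
  [ 0  1  -1 ]
  [ 0  0   0 ]
Subtract 3 times R2 from R1.
  [ 1  0   1 ]
  [ 0  1  -1 ]
  [ 0  0   0 ]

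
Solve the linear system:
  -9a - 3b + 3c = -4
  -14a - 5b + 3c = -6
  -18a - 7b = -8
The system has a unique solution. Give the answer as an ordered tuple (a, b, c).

Form the augmented matrix and row-reduce:
  [  -9  -3  3  |  -4 ]
  [ -14  -5  3  |  -6 ]
  [ -18  -7  0  |  -8 ]
R1 → -1/9·R1
  [   1  1/3  -1/3  |  4/9 ]
  [ -14   -5     3  |   -6 ]
  [ -18   -7     0  |   -8 ]
R2 → R2 + 14·R1
  [   1   1/3  -1/3  |  4/9 ]
  [   0  -1/3  -5/3  |  2/9 ]
  [ -18    -7     0  |   -8 ]
R3 → R3 + 18·R1
  [ 1   1/3  -1/3  |  4/9 ]
  [ 0  -1/3  -5/3  |  2/9 ]
  [ 0    -1    -6  |    0 ]
R2 → -3·R2
  [ 1  1/3  -1/3  |   4/9 ]
  [ 0    1     5  |  -2/3 ]
  [ 0   -1    -6  |     0 ]
R3 → R3 + R2
  [ 1  1/3  -1/3  |   4/9 ]
  [ 0    1     5  |  -2/3 ]
  [ 0    0    -1  |  -2/3 ]
R3 → -1·R3
  [ 1  1/3  -1/3  |   4/9 ]
  [ 0    1     5  |  -2/3 ]
  [ 0    0     1  |   2/3 ]
R2 → R2 − 5·R3
  [ 1  1/3  -1/3  |  4/9 ]
  [ 0    1     0  |   -4 ]
  [ 0    0     1  |  2/3 ]
R1 → R1 + 1/3·R3
  [ 1  1/3  0  |  2/3 ]
  [ 0    1  0  |   -4 ]
  [ 0    0  1  |  2/3 ]
R1 → R1 − 1/3·R2
  [ 1  0  0  |    2 ]
  [ 0  1  0  |   -4 ]
  [ 0  0  1  |  2/3 ]
Reading off the last column: a = 2, b = -4, c = 2/3.

(2, -4, 2/3)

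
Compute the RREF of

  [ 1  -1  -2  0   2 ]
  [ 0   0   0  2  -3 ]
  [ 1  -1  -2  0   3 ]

R3 ← R3 − R1
  [ 1  -1  -2  0   2 ]
  [ 0   0   0  2  -3 ]
  [ 0   0   0  0   1 ]
R2 ← 1/2·R2
  [ 1  -1  -2  0     2 ]
  [ 0   0   0  1  -3/2 ]
  [ 0   0   0  0     1 ]
R2 ← R2 + 3/2·R3
  [ 1  -1  -2  0  2 ]
  [ 0   0   0  1  0 ]
  [ 0   0   0  0  1 ]
R1 ← R1 − 2·R3
  [ 1  -1  -2  0  0 ]
  [ 0   0   0  1  0 ]
  [ 0   0   0  0  1 ]

[[1, -1, -2, 0, 0], [0, 0, 0, 1, 0], [0, 0, 0, 0, 1]]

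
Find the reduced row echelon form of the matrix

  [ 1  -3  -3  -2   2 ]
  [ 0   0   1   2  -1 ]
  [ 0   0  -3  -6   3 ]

[[1, -3, 0, 4, -1], [0, 0, 1, 2, -1], [0, 0, 0, 0, 0]]

R3 -> R3 + 3·R2
  [ 1  -3  -3  -2   2 ]
  [ 0   0   1   2  -1 ]
  [ 0   0   0   0   0 ]
R1 -> R1 + 3·R2
  [ 1  -3  0  4  -1 ]
  [ 0   0  1  2  -1 ]
  [ 0   0  0  0   0 ]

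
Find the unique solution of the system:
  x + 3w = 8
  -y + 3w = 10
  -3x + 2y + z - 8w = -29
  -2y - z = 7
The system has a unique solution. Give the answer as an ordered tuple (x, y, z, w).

Form the augmented matrix and row-reduce:
  [  1   0   0   3  |    8 ]
  [  0  -1   0   3  |   10 ]
  [ -3   2   1  -8  |  -29 ]
  [  0  -2  -1   0  |    7 ]
r3 ← r3 + 3·r1
  [ 1   0   0  3  |   8 ]
  [ 0  -1   0  3  |  10 ]
  [ 0   2   1  1  |  -5 ]
  [ 0  -2  -1  0  |   7 ]
r2 ← -1·r2
  [ 1   0   0   3  |    8 ]
  [ 0   1   0  -3  |  -10 ]
  [ 0   2   1   1  |   -5 ]
  [ 0  -2  -1   0  |    7 ]
r3 ← r3 − 2·r2
  [ 1   0   0   3  |    8 ]
  [ 0   1   0  -3  |  -10 ]
  [ 0   0   1   7  |   15 ]
  [ 0  -2  -1   0  |    7 ]
r4 ← r4 + 2·r2
  [ 1  0   0   3  |    8 ]
  [ 0  1   0  -3  |  -10 ]
  [ 0  0   1   7  |   15 ]
  [ 0  0  -1  -6  |  -13 ]
r4 ← r4 + r3
  [ 1  0  0   3  |    8 ]
  [ 0  1  0  -3  |  -10 ]
  [ 0  0  1   7  |   15 ]
  [ 0  0  0   1  |    2 ]
r3 ← r3 − 7·r4
  [ 1  0  0   3  |    8 ]
  [ 0  1  0  -3  |  -10 ]
  [ 0  0  1   0  |    1 ]
  [ 0  0  0   1  |    2 ]
r2 ← r2 + 3·r4
  [ 1  0  0  3  |   8 ]
  [ 0  1  0  0  |  -4 ]
  [ 0  0  1  0  |   1 ]
  [ 0  0  0  1  |   2 ]
r1 ← r1 − 3·r4
  [ 1  0  0  0  |   2 ]
  [ 0  1  0  0  |  -4 ]
  [ 0  0  1  0  |   1 ]
  [ 0  0  0  1  |   2 ]
Reading off the last column: x = 2, y = -4, z = 1, w = 2.

(2, -4, 1, 2)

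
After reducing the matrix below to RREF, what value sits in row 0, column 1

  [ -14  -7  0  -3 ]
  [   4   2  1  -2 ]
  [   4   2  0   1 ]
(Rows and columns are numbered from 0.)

R1 ← -1/14·R1
  [ 1  1/2  0  3/14 ]
  [ 4    2  1    -2 ]
  [ 4    2  0     1 ]
R2 ← R2 − 4·R1
  [ 1  1/2  0   3/14 ]
  [ 0    0  1  -20/7 ]
  [ 4    2  0      1 ]
R3 ← R3 − 4·R1
  [ 1  1/2  0   3/14 ]
  [ 0    0  1  -20/7 ]
  [ 0    0  0    1/7 ]
R3 ← 7·R3
  [ 1  1/2  0   3/14 ]
  [ 0    0  1  -20/7 ]
  [ 0    0  0      1 ]
R2 ← R2 + 20/7·R3
  [ 1  1/2  0  3/14 ]
  [ 0    0  1     0 ]
  [ 0    0  0     1 ]
R1 ← R1 − 3/14·R3
  [ 1  1/2  0  0 ]
  [ 0    0  1  0 ]
  [ 0    0  0  1 ]

1/2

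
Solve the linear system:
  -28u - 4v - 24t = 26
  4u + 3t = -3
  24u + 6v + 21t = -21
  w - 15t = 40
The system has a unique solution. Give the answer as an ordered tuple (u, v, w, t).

(3/2, 1, -5, -3)

Form the augmented matrix and row-reduce:
  [ -28  -4  0  -24  |   26 ]
  [   4   0  0    3  |   -3 ]
  [  24   6  0   21  |  -21 ]
  [   0   0  1  -15  |   40 ]
ρ1 := -1/28·ρ1
  [  1  1/7  0  6/7  |  -13/14 ]
  [  4    0  0    3  |      -3 ]
  [ 24    6  0   21  |     -21 ]
  [  0    0  1  -15  |      40 ]
ρ2 := ρ2 − 4·ρ1
  [  1   1/7  0   6/7  |  -13/14 ]
  [  0  -4/7  0  -3/7  |     5/7 ]
  [ 24     6  0    21  |     -21 ]
  [  0     0  1   -15  |      40 ]
ρ3 := ρ3 − 24·ρ1
  [ 1   1/7  0   6/7  |  -13/14 ]
  [ 0  -4/7  0  -3/7  |     5/7 ]
  [ 0  18/7  0   3/7  |     9/7 ]
  [ 0     0  1   -15  |      40 ]
ρ2 := -7/4·ρ2
  [ 1   1/7  0  6/7  |  -13/14 ]
  [ 0     1  0  3/4  |    -5/4 ]
  [ 0  18/7  0  3/7  |     9/7 ]
  [ 0     0  1  -15  |      40 ]
ρ3 := ρ3 − 18/7·ρ2
  [ 1  1/7  0   6/7  |  -13/14 ]
  [ 0    1  0   3/4  |    -5/4 ]
  [ 0    0  0  -3/2  |     9/2 ]
  [ 0    0  1   -15  |      40 ]
ρ3 <-> ρ4
  [ 1  1/7  0   6/7  |  -13/14 ]
  [ 0    1  0   3/4  |    -5/4 ]
  [ 0    0  1   -15  |      40 ]
  [ 0    0  0  -3/2  |     9/2 ]
ρ4 := -2/3·ρ4
  [ 1  1/7  0  6/7  |  -13/14 ]
  [ 0    1  0  3/4  |    -5/4 ]
  [ 0    0  1  -15  |      40 ]
  [ 0    0  0    1  |      -3 ]
ρ3 := ρ3 + 15·ρ4
  [ 1  1/7  0  6/7  |  -13/14 ]
  [ 0    1  0  3/4  |    -5/4 ]
  [ 0    0  1    0  |      -5 ]
  [ 0    0  0    1  |      -3 ]
ρ2 := ρ2 − 3/4·ρ4
  [ 1  1/7  0  6/7  |  -13/14 ]
  [ 0    1  0    0  |       1 ]
  [ 0    0  1    0  |      -5 ]
  [ 0    0  0    1  |      -3 ]
ρ1 := ρ1 − 6/7·ρ4
  [ 1  1/7  0  0  |  23/14 ]
  [ 0    1  0  0  |      1 ]
  [ 0    0  1  0  |     -5 ]
  [ 0    0  0  1  |     -3 ]
ρ1 := ρ1 − 1/7·ρ2
  [ 1  0  0  0  |  3/2 ]
  [ 0  1  0  0  |    1 ]
  [ 0  0  1  0  |   -5 ]
  [ 0  0  0  1  |   -3 ]
Reading off the last column: u = 3/2, v = 1, w = -5, t = -3.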